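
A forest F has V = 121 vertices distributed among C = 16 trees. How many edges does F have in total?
105 (Each of the 16 component trees on V_i vertices has V_i - 1 edges; summing gives V - C = 121 - 16 = 105)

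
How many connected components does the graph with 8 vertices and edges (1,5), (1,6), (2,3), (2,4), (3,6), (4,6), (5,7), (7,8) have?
1 (components: {1, 2, 3, 4, 5, 6, 7, 8})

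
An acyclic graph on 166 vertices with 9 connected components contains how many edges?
157 (Each of the 9 component trees on V_i vertices has V_i - 1 edges; summing gives V - C = 166 - 9 = 157)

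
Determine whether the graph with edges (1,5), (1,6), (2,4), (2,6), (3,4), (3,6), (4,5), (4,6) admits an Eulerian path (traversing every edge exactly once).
Yes — and in fact it has an Eulerian circuit (the graph is connected and all 6 vertices have even degree)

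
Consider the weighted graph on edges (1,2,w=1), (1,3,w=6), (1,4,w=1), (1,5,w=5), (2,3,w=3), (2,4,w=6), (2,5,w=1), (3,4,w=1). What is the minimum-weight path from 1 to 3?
2 (path: 1 -> 4 -> 3; weights 1 + 1 = 2)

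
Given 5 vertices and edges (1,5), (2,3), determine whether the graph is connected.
No, it has 3 components: {1, 5}, {2, 3}, {4}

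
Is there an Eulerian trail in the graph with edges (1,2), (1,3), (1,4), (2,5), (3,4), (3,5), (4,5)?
No (4 vertices have odd degree: {1, 3, 4, 5}; Eulerian path requires 0 or 2)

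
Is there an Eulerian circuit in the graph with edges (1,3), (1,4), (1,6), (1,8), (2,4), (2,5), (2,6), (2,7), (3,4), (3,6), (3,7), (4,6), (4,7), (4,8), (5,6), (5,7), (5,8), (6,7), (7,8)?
Yes (the graph is connected and all 8 vertices have even degree)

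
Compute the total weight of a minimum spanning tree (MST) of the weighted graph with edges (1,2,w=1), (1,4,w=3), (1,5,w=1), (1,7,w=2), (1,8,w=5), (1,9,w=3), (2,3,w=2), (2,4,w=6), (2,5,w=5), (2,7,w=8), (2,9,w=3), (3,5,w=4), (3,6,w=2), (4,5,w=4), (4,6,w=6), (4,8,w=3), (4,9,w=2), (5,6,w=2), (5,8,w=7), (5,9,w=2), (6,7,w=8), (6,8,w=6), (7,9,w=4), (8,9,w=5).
15 (MST edges: (1,2,w=1), (1,5,w=1), (1,7,w=2), (2,3,w=2), (3,6,w=2), (4,8,w=3), (4,9,w=2), (5,9,w=2); sum of weights 1 + 1 + 2 + 2 + 2 + 3 + 2 + 2 = 15)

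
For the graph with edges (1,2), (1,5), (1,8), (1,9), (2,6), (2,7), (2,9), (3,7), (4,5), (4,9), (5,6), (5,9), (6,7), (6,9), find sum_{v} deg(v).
28 (handshake: sum of degrees = 2|E| = 2 x 14 = 28)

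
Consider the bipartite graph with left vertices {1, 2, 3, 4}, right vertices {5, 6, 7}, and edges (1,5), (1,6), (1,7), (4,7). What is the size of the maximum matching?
2 (matching: (1,6), (4,7); upper bound min(|L|,|R|) = min(4,3) = 3)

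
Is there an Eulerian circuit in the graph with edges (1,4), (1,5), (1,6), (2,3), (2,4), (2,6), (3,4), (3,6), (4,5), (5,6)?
No (4 vertices have odd degree: {1, 2, 3, 5}; Eulerian circuit requires 0)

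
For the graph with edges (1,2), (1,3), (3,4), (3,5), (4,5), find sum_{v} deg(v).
10 (handshake: sum of degrees = 2|E| = 2 x 5 = 10)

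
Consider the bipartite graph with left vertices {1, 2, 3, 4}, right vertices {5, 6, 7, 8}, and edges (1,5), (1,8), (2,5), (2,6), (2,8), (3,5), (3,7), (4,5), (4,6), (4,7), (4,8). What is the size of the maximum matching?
4 (matching: (1,8), (2,6), (3,7), (4,5); upper bound min(|L|,|R|) = min(4,4) = 4)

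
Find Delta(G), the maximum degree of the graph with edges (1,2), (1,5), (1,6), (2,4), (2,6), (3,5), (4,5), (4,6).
3 (attained at vertices 1, 2, 4, 5, 6)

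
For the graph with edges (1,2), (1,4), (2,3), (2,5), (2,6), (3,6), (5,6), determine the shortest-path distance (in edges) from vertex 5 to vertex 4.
3 (path: 5 -> 2 -> 1 -> 4, 3 edges)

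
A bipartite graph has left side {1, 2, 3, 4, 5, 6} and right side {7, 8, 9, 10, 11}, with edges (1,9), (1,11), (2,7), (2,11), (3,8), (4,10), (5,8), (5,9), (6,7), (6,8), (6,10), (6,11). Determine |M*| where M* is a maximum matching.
5 (matching: (1,11), (2,7), (3,8), (4,10), (5,9); upper bound min(|L|,|R|) = min(6,5) = 5)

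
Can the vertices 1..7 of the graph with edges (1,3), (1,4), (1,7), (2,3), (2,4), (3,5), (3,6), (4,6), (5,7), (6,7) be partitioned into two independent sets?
Yes. Partition: {1, 2, 5, 6}, {3, 4, 7}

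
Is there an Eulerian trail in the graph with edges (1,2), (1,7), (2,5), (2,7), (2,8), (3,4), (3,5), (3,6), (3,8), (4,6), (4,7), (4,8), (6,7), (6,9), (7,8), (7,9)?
Yes — and in fact it has an Eulerian circuit (the graph is connected and all 9 vertices have even degree)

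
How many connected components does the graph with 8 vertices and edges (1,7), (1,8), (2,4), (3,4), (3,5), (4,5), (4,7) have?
2 (components: {1, 2, 3, 4, 5, 7, 8}, {6})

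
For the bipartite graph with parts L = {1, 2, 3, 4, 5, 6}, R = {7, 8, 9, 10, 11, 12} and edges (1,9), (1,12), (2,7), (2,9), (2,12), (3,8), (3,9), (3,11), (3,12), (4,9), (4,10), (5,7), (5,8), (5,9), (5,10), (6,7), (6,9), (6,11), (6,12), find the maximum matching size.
6 (matching: (1,12), (2,9), (3,11), (4,10), (5,8), (6,7); upper bound min(|L|,|R|) = min(6,6) = 6)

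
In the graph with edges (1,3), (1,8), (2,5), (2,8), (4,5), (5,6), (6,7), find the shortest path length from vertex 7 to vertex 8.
4 (path: 7 -> 6 -> 5 -> 2 -> 8, 4 edges)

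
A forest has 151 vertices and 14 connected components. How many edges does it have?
137 (Each of the 14 component trees on V_i vertices has V_i - 1 edges; summing gives V - C = 151 - 14 = 137)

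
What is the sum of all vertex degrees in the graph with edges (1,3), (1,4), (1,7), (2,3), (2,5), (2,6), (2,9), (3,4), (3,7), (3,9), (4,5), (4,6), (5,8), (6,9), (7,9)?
30 (handshake: sum of degrees = 2|E| = 2 x 15 = 30)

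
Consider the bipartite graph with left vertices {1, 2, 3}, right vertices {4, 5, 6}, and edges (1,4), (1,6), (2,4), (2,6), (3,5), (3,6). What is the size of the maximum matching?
3 (matching: (1,6), (2,4), (3,5); upper bound min(|L|,|R|) = min(3,3) = 3)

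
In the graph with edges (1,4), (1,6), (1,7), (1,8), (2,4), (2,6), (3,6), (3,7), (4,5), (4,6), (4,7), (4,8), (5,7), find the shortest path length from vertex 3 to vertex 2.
2 (path: 3 -> 6 -> 2, 2 edges)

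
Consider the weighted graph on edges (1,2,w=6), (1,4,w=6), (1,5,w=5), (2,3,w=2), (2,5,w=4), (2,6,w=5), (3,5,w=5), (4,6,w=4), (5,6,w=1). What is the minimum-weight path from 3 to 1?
8 (path: 3 -> 2 -> 1; weights 2 + 6 = 8)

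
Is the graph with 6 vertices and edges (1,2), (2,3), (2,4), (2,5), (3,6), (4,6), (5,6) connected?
Yes (BFS from 1 visits [1, 2, 3, 4, 5, 6] — all 6 vertices reached)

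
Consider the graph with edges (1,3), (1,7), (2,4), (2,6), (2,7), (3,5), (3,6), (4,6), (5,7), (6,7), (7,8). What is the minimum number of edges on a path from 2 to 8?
2 (path: 2 -> 7 -> 8, 2 edges)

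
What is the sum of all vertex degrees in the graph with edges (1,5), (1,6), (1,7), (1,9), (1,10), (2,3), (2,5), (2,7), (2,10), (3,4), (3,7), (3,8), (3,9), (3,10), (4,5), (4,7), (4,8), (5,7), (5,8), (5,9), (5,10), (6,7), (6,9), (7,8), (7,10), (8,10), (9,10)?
54 (handshake: sum of degrees = 2|E| = 2 x 27 = 54)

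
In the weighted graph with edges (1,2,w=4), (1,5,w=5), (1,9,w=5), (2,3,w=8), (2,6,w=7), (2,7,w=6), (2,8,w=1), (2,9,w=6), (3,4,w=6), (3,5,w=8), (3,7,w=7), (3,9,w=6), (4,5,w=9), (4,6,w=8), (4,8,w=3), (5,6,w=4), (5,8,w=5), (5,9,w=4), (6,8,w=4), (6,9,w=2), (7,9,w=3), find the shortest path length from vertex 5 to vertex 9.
4 (path: 5 -> 9; weights 4 = 4)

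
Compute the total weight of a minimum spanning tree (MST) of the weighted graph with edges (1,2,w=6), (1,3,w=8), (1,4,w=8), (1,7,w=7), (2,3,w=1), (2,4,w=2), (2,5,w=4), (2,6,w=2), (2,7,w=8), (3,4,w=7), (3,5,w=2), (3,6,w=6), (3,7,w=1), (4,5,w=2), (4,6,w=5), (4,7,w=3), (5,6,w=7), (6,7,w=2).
14 (MST edges: (1,2,w=6), (2,3,w=1), (2,4,w=2), (2,6,w=2), (3,5,w=2), (3,7,w=1); sum of weights 6 + 1 + 2 + 2 + 2 + 1 = 14)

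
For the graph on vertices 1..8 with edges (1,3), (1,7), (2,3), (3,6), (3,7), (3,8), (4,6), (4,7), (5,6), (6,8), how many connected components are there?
1 (components: {1, 2, 3, 4, 5, 6, 7, 8})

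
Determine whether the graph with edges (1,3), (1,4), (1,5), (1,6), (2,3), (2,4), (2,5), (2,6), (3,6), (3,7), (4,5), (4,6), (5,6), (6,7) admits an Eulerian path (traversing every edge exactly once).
Yes — and in fact it has an Eulerian circuit (the graph is connected and all 7 vertices have even degree)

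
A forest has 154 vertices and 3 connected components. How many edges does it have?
151 (Each of the 3 component trees on V_i vertices has V_i - 1 edges; summing gives V - C = 154 - 3 = 151)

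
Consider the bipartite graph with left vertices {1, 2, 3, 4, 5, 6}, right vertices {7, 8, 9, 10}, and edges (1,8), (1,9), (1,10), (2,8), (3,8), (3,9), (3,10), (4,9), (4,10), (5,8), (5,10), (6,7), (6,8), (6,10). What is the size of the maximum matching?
4 (matching: (1,10), (2,8), (3,9), (6,7); upper bound min(|L|,|R|) = min(6,4) = 4)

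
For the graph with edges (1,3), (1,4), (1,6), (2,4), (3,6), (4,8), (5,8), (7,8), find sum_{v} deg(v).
16 (handshake: sum of degrees = 2|E| = 2 x 8 = 16)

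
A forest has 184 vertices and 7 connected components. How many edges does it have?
177 (Each of the 7 component trees on V_i vertices has V_i - 1 edges; summing gives V - C = 184 - 7 = 177)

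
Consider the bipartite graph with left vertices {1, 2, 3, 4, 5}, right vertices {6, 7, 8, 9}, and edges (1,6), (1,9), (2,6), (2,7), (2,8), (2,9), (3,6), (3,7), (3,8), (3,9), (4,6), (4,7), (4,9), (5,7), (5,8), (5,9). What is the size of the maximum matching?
4 (matching: (1,9), (2,8), (3,7), (4,6); upper bound min(|L|,|R|) = min(5,4) = 4)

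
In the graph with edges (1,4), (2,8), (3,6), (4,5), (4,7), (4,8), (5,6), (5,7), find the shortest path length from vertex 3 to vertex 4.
3 (path: 3 -> 6 -> 5 -> 4, 3 edges)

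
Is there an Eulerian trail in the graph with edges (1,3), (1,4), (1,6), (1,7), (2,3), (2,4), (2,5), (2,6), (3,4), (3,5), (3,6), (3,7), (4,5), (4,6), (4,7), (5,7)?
Yes — and in fact it has an Eulerian circuit (the graph is connected and all 7 vertices have even degree)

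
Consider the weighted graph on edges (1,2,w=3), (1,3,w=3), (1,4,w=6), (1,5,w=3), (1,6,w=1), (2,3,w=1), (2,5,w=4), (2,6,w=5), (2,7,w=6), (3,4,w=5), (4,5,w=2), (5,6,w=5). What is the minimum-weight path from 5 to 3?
5 (path: 5 -> 2 -> 3; weights 4 + 1 = 5)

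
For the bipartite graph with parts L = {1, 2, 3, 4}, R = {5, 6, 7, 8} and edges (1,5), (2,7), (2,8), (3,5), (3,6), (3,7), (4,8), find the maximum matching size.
4 (matching: (1,5), (2,7), (3,6), (4,8); upper bound min(|L|,|R|) = min(4,4) = 4)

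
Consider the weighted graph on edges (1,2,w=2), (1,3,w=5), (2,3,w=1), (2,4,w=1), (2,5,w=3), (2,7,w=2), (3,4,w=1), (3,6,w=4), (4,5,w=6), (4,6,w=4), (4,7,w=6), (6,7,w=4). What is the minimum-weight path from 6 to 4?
4 (path: 6 -> 4; weights 4 = 4)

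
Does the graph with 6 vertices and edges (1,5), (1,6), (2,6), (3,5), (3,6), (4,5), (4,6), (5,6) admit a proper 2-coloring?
No (odd cycle of length 3: 5 -> 1 -> 6 -> 5)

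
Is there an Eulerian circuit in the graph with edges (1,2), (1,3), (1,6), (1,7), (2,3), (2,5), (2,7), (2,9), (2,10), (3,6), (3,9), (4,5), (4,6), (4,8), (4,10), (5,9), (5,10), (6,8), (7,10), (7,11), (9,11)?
Yes (the graph is connected and all 11 vertices have even degree)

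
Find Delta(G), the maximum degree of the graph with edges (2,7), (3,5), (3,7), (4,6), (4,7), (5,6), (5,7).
4 (attained at vertex 7)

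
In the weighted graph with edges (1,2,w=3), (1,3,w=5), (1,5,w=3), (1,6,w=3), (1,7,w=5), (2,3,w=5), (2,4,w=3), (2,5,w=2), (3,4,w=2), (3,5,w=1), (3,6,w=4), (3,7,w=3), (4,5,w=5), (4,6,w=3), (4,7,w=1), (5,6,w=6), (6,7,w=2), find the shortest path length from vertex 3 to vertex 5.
1 (path: 3 -> 5; weights 1 = 1)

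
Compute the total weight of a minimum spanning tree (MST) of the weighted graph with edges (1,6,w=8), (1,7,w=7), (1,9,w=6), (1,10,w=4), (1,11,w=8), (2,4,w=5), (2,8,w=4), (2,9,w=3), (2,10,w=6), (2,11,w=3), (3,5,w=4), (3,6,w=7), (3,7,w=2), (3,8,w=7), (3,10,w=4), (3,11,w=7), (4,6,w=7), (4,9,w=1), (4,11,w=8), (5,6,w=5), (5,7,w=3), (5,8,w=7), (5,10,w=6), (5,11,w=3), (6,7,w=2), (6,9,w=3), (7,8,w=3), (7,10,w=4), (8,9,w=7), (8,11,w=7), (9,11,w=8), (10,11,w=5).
28 (MST edges: (1,10,w=4), (2,9,w=3), (2,11,w=3), (3,7,w=2), (3,10,w=4), (4,9,w=1), (5,7,w=3), (5,11,w=3), (6,7,w=2), (7,8,w=3); sum of weights 4 + 3 + 3 + 2 + 4 + 1 + 3 + 3 + 2 + 3 = 28)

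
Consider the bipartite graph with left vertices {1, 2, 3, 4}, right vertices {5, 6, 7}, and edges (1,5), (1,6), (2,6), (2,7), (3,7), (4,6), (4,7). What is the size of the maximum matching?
3 (matching: (1,5), (2,7), (4,6); upper bound min(|L|,|R|) = min(4,3) = 3)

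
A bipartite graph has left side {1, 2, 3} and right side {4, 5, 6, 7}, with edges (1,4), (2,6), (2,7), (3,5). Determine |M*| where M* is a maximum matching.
3 (matching: (1,4), (2,7), (3,5); upper bound min(|L|,|R|) = min(3,4) = 3)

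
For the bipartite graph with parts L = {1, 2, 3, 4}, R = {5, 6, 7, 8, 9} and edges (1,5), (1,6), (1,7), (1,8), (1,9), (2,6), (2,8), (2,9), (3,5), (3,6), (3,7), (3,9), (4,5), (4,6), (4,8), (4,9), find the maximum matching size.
4 (matching: (1,9), (2,8), (3,7), (4,6); upper bound min(|L|,|R|) = min(4,5) = 4)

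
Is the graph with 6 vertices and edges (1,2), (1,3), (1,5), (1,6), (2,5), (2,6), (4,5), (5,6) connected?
Yes (BFS from 1 visits [1, 2, 3, 5, 6, 4] — all 6 vertices reached)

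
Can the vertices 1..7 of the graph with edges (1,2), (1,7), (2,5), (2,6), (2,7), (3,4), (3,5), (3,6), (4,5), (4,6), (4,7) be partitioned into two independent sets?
No (odd cycle of length 3: 2 -> 1 -> 7 -> 2)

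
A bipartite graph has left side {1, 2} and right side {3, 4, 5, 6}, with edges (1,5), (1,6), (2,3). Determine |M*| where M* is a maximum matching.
2 (matching: (1,6), (2,3); upper bound min(|L|,|R|) = min(2,4) = 2)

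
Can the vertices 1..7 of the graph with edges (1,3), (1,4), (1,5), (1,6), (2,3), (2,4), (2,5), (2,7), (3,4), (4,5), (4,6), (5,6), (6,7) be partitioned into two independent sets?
No (odd cycle of length 3: 6 -> 1 -> 5 -> 6)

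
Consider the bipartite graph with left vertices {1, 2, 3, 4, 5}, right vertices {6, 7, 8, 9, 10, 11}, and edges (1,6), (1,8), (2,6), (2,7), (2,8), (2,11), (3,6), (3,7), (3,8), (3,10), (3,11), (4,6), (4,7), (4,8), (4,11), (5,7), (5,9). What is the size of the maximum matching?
5 (matching: (1,8), (2,11), (3,10), (4,7), (5,9); upper bound min(|L|,|R|) = min(5,6) = 5)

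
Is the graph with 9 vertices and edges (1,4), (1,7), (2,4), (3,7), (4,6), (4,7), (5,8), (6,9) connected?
No, it has 2 components: {1, 2, 3, 4, 6, 7, 9}, {5, 8}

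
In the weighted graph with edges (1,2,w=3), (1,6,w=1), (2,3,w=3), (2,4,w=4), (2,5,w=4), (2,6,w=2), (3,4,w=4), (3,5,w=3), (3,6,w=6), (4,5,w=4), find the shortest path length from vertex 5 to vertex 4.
4 (path: 5 -> 4; weights 4 = 4)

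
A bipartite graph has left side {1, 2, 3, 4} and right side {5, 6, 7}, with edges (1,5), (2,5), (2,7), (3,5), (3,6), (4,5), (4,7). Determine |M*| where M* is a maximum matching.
3 (matching: (1,5), (2,7), (3,6); upper bound min(|L|,|R|) = min(4,3) = 3)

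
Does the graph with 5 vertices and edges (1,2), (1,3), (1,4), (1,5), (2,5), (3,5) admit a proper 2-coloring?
No (odd cycle of length 3: 2 -> 1 -> 5 -> 2)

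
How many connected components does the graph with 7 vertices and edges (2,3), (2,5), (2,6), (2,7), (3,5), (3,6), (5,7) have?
3 (components: {1}, {2, 3, 5, 6, 7}, {4})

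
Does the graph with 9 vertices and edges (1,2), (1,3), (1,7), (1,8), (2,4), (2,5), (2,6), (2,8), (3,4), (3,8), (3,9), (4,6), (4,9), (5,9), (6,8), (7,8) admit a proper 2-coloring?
No (odd cycle of length 3: 3 -> 1 -> 8 -> 3)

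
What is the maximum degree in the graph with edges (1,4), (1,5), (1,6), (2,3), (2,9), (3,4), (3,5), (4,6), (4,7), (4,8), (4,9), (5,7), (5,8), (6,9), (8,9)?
6 (attained at vertex 4)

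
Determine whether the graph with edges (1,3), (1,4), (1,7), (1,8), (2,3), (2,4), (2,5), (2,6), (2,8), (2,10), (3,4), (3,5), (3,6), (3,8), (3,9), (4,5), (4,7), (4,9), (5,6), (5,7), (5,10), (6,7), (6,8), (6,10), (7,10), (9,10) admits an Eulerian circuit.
No (4 vertices have odd degree: {3, 7, 9, 10}; Eulerian circuit requires 0)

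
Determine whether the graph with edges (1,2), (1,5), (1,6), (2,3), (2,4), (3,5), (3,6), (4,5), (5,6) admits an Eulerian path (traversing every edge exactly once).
No (4 vertices have odd degree: {1, 2, 3, 6}; Eulerian path requires 0 or 2)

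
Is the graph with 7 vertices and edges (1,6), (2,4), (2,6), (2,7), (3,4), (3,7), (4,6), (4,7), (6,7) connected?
No, it has 2 components: {1, 2, 3, 4, 6, 7}, {5}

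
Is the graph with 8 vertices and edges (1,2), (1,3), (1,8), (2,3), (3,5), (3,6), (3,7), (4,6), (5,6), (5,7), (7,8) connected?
Yes (BFS from 1 visits [1, 2, 3, 8, 5, 6, 7, 4] — all 8 vertices reached)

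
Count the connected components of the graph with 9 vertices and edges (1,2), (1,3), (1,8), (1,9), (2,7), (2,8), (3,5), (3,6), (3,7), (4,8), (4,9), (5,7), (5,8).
1 (components: {1, 2, 3, 4, 5, 6, 7, 8, 9})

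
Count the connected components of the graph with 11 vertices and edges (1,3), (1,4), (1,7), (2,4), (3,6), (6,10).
5 (components: {1, 2, 3, 4, 6, 7, 10}, {5}, {8}, {9}, {11})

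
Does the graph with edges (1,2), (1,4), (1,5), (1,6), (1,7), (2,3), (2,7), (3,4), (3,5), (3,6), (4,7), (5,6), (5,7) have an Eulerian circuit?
No (4 vertices have odd degree: {1, 2, 4, 6}; Eulerian circuit requires 0)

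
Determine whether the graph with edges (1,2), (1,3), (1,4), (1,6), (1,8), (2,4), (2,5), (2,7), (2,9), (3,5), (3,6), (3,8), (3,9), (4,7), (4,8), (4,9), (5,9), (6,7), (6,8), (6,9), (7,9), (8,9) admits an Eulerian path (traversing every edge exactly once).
No (8 vertices have odd degree: {1, 2, 3, 4, 5, 6, 8, 9}; Eulerian path requires 0 or 2)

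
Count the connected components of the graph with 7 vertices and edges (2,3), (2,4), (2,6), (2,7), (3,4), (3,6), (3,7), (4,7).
3 (components: {1}, {2, 3, 4, 6, 7}, {5})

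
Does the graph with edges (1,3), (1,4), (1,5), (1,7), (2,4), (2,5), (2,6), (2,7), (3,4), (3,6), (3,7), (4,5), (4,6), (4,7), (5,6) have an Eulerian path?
Yes — and in fact it has an Eulerian circuit (the graph is connected and all 7 vertices have even degree)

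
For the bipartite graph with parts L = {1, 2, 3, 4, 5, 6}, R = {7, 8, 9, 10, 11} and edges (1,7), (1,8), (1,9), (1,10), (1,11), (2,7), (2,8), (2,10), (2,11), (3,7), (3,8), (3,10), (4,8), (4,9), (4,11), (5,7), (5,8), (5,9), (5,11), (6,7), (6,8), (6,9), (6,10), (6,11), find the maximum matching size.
5 (matching: (1,11), (2,10), (3,8), (4,9), (5,7); upper bound min(|L|,|R|) = min(6,5) = 5)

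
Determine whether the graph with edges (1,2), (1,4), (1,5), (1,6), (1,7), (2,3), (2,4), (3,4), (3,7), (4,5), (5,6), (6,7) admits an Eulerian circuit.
No (6 vertices have odd degree: {1, 2, 3, 5, 6, 7}; Eulerian circuit requires 0)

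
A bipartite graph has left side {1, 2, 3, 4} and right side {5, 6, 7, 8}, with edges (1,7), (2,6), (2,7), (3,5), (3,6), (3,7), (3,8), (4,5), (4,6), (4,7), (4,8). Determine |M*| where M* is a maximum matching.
4 (matching: (1,7), (2,6), (3,8), (4,5); upper bound min(|L|,|R|) = min(4,4) = 4)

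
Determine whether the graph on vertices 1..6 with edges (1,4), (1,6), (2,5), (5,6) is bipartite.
Yes. Partition: {1, 3, 5}, {2, 4, 6}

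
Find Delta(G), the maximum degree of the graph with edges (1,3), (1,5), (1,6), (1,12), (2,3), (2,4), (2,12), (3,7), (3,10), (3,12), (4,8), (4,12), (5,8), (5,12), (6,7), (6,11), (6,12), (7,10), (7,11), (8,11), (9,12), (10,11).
7 (attained at vertex 12)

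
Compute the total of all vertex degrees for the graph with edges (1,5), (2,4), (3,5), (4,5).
8 (handshake: sum of degrees = 2|E| = 2 x 4 = 8)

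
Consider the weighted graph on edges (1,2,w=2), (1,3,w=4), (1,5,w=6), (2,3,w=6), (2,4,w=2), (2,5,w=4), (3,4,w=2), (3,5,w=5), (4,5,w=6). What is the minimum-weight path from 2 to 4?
2 (path: 2 -> 4; weights 2 = 2)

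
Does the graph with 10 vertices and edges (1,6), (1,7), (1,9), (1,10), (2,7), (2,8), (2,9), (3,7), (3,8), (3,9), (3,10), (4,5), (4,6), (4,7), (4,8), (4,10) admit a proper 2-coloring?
Yes. Partition: {1, 2, 3, 4}, {5, 6, 7, 8, 9, 10}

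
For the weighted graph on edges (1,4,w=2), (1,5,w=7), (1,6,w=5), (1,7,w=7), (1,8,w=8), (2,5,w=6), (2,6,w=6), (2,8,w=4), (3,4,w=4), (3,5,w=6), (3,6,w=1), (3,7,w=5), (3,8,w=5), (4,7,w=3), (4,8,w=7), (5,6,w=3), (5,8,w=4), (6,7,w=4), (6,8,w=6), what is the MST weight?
21 (MST edges: (1,4,w=2), (2,8,w=4), (3,4,w=4), (3,6,w=1), (4,7,w=3), (5,6,w=3), (5,8,w=4); sum of weights 2 + 4 + 4 + 1 + 3 + 3 + 4 = 21)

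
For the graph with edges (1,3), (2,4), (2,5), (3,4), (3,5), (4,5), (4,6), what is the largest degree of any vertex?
4 (attained at vertex 4)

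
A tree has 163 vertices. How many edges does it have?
162 (A tree on V vertices has V - 1 edges, so 163 - 1 = 162)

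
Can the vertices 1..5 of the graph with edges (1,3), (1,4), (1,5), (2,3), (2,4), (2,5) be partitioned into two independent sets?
Yes. Partition: {1, 2}, {3, 4, 5}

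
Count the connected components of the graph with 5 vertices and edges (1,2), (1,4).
3 (components: {1, 2, 4}, {3}, {5})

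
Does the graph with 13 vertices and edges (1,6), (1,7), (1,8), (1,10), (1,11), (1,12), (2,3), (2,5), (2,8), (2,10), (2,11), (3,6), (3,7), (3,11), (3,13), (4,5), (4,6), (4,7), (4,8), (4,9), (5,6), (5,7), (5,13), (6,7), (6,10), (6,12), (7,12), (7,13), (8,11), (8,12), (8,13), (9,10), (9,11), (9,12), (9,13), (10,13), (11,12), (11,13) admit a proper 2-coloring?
No (odd cycle of length 3: 11 -> 1 -> 8 -> 11)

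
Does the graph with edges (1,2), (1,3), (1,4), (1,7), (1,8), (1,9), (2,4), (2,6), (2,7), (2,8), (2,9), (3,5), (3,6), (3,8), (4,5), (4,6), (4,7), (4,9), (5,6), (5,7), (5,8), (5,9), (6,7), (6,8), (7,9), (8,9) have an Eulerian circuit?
Yes (the graph is connected and all 9 vertices have even degree)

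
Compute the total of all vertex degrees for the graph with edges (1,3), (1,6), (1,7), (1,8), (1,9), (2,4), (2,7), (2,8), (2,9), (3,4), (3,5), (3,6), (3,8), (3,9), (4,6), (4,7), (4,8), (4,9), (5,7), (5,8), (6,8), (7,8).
44 (handshake: sum of degrees = 2|E| = 2 x 22 = 44)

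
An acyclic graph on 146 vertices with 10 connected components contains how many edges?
136 (Each of the 10 component trees on V_i vertices has V_i - 1 edges; summing gives V - C = 146 - 10 = 136)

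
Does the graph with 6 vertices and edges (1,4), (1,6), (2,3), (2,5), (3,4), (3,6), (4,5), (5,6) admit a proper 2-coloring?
Yes. Partition: {1, 3, 5}, {2, 4, 6}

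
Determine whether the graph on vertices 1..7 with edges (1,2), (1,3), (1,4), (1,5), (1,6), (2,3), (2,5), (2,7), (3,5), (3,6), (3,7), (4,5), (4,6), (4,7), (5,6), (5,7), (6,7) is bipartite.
No (odd cycle of length 3: 3 -> 1 -> 5 -> 3)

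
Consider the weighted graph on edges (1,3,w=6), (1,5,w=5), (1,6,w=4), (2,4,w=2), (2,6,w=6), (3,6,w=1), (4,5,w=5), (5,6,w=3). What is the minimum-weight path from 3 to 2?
7 (path: 3 -> 6 -> 2; weights 1 + 6 = 7)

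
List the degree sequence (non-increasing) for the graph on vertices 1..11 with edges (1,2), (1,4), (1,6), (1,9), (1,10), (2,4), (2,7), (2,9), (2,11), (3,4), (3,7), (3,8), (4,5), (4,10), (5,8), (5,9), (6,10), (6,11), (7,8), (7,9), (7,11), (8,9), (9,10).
[6, 5, 5, 5, 5, 4, 4, 3, 3, 3, 3] (degrees: deg(1)=5, deg(2)=5, deg(3)=3, deg(4)=5, deg(5)=3, deg(6)=3, deg(7)=5, deg(8)=4, deg(9)=6, deg(10)=4, deg(11)=3)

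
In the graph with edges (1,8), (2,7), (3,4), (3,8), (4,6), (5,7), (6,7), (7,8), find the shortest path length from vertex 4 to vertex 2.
3 (path: 4 -> 6 -> 7 -> 2, 3 edges)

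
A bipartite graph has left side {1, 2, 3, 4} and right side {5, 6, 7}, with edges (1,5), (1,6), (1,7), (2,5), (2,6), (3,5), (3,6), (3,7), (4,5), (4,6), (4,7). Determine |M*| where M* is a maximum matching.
3 (matching: (1,7), (2,6), (3,5); upper bound min(|L|,|R|) = min(4,3) = 3)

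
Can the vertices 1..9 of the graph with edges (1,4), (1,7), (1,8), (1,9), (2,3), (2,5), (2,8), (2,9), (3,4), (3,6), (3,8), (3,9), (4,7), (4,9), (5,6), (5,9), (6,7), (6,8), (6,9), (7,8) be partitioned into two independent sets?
No (odd cycle of length 3: 9 -> 1 -> 4 -> 9)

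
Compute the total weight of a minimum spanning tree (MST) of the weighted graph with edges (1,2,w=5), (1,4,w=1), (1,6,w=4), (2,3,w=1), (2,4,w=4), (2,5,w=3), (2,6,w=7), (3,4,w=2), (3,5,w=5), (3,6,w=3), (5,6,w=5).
10 (MST edges: (1,4,w=1), (2,3,w=1), (2,5,w=3), (3,4,w=2), (3,6,w=3); sum of weights 1 + 1 + 3 + 2 + 3 = 10)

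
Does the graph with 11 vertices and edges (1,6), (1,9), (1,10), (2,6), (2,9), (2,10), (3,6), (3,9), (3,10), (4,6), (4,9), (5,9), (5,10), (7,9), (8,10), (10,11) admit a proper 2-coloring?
Yes. Partition: {1, 2, 3, 4, 5, 7, 8, 11}, {6, 9, 10}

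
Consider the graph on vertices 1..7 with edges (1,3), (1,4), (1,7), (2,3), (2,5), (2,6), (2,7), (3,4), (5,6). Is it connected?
Yes (BFS from 1 visits [1, 3, 4, 7, 2, 5, 6] — all 7 vertices reached)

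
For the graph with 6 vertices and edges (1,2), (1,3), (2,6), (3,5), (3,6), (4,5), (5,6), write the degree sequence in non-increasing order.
[3, 3, 3, 2, 2, 1] (degrees: deg(1)=2, deg(2)=2, deg(3)=3, deg(4)=1, deg(5)=3, deg(6)=3)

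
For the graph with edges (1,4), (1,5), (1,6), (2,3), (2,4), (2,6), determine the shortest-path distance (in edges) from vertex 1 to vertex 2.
2 (path: 1 -> 4 -> 2, 2 edges)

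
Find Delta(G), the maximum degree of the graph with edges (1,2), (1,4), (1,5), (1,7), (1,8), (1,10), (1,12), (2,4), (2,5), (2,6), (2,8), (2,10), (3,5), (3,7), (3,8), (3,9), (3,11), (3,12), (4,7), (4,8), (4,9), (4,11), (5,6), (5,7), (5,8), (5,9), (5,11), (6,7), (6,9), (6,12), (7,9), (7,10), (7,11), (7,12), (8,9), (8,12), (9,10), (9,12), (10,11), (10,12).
9 (attained at vertex 7)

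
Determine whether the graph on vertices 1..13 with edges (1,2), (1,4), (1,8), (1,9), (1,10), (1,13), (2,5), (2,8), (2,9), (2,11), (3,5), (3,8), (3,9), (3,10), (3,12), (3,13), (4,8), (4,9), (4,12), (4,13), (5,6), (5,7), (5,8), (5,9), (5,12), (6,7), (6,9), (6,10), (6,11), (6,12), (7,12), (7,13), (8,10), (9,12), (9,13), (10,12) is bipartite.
No (odd cycle of length 3: 9 -> 1 -> 2 -> 9)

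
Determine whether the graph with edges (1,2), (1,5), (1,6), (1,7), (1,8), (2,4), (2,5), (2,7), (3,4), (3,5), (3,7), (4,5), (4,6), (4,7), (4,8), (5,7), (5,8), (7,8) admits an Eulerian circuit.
No (2 vertices have odd degree: {1, 3}; Eulerian circuit requires 0)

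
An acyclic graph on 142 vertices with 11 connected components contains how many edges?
131 (Each of the 11 component trees on V_i vertices has V_i - 1 edges; summing gives V - C = 142 - 11 = 131)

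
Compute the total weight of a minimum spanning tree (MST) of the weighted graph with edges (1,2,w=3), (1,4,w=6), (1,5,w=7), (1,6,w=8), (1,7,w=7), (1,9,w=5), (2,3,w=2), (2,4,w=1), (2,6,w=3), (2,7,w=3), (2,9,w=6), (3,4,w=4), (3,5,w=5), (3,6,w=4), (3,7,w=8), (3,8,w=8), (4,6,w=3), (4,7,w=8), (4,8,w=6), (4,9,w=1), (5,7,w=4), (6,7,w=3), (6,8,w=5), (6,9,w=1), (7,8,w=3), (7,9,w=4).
18 (MST edges: (1,2,w=3), (2,3,w=2), (2,4,w=1), (2,7,w=3), (4,9,w=1), (5,7,w=4), (6,9,w=1), (7,8,w=3); sum of weights 3 + 2 + 1 + 3 + 1 + 4 + 1 + 3 = 18)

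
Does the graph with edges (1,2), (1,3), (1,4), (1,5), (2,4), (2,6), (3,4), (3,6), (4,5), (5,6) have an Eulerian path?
No (4 vertices have odd degree: {2, 3, 5, 6}; Eulerian path requires 0 or 2)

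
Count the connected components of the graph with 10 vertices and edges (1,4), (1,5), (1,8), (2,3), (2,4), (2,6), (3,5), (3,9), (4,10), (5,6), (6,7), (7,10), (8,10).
1 (components: {1, 2, 3, 4, 5, 6, 7, 8, 9, 10})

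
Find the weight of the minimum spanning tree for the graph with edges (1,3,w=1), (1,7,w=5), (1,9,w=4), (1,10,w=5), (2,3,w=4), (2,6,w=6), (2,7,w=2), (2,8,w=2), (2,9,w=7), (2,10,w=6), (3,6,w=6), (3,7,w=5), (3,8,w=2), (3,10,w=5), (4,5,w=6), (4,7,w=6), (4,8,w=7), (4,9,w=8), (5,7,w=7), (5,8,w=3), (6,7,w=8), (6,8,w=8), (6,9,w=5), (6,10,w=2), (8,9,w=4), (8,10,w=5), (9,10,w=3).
25 (MST edges: (1,3,w=1), (1,9,w=4), (2,7,w=2), (2,8,w=2), (3,8,w=2), (4,5,w=6), (5,8,w=3), (6,10,w=2), (9,10,w=3); sum of weights 1 + 4 + 2 + 2 + 2 + 6 + 3 + 2 + 3 = 25)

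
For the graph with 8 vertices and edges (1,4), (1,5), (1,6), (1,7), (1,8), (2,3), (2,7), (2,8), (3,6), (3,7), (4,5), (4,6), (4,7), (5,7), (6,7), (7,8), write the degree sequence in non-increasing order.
[7, 5, 4, 4, 3, 3, 3, 3] (degrees: deg(1)=5, deg(2)=3, deg(3)=3, deg(4)=4, deg(5)=3, deg(6)=4, deg(7)=7, deg(8)=3)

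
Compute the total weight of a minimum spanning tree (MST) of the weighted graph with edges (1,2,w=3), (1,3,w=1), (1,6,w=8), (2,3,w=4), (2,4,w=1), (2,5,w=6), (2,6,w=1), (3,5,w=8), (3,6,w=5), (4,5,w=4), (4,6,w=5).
10 (MST edges: (1,2,w=3), (1,3,w=1), (2,4,w=1), (2,6,w=1), (4,5,w=4); sum of weights 3 + 1 + 1 + 1 + 4 = 10)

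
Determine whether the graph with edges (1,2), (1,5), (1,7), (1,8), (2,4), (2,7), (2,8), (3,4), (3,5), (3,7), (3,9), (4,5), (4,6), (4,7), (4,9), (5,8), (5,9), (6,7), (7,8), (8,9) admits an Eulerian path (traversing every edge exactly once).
Yes (the graph is connected and exactly 2 vertices have odd degree: {5, 8}; any Eulerian path must start and end at those)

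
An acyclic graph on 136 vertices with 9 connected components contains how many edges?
127 (Each of the 9 component trees on V_i vertices has V_i - 1 edges; summing gives V - C = 136 - 9 = 127)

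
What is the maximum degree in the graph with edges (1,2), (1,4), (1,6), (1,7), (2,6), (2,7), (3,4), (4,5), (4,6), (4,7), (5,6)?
5 (attained at vertex 4)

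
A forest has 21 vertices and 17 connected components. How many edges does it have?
4 (Each of the 17 component trees on V_i vertices has V_i - 1 edges; summing gives V - C = 21 - 17 = 4)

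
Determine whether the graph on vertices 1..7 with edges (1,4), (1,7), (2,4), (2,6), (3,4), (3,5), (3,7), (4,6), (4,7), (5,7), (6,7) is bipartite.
No (odd cycle of length 3: 7 -> 1 -> 4 -> 7)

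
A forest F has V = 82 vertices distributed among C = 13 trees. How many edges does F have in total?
69 (Each of the 13 component trees on V_i vertices has V_i - 1 edges; summing gives V - C = 82 - 13 = 69)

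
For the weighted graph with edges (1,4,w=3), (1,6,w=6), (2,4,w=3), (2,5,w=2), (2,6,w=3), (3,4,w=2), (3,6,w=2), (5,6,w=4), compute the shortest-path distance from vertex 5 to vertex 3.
6 (path: 5 -> 6 -> 3; weights 4 + 2 = 6)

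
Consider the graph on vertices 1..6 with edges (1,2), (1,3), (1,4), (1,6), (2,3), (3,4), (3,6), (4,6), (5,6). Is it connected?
Yes (BFS from 1 visits [1, 2, 3, 4, 6, 5] — all 6 vertices reached)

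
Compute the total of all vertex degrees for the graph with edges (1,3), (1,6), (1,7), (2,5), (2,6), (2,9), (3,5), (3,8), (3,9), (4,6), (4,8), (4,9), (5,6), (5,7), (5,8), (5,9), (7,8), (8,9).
36 (handshake: sum of degrees = 2|E| = 2 x 18 = 36)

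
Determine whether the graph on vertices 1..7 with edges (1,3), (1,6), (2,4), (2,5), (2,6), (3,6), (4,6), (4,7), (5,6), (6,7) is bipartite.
No (odd cycle of length 3: 6 -> 1 -> 3 -> 6)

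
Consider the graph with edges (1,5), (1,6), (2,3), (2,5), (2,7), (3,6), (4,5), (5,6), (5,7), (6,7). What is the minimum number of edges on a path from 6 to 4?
2 (path: 6 -> 5 -> 4, 2 edges)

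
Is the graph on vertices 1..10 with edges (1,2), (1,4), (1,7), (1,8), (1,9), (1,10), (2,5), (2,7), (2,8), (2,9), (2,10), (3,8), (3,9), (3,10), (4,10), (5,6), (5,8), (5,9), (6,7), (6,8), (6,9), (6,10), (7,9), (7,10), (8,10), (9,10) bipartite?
No (odd cycle of length 3: 8 -> 1 -> 10 -> 8)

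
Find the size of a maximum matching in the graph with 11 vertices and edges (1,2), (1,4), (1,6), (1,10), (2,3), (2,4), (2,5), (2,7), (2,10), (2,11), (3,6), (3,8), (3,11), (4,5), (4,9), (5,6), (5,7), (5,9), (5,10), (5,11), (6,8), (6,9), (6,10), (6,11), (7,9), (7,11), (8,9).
5 (matching: (2,7), (3,11), (4,5), (6,10), (8,9); upper bound floor(n/2) = floor(11/2) = 5)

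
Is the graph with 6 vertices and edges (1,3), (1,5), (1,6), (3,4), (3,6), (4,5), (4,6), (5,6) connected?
No, it has 2 components: {1, 3, 4, 5, 6}, {2}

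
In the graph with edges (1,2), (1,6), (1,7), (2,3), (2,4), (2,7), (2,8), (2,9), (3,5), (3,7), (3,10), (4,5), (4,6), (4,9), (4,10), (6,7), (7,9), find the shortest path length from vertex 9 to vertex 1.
2 (path: 9 -> 7 -> 1, 2 edges)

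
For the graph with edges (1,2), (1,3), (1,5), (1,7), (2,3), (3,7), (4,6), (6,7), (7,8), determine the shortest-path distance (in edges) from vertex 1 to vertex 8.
2 (path: 1 -> 7 -> 8, 2 edges)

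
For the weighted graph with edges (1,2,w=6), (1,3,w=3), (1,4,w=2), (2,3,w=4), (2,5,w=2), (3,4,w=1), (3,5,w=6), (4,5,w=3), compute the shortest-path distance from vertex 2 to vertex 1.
6 (path: 2 -> 1; weights 6 = 6)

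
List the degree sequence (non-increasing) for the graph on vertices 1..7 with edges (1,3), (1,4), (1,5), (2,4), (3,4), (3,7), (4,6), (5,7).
[4, 3, 3, 2, 2, 1, 1] (degrees: deg(1)=3, deg(2)=1, deg(3)=3, deg(4)=4, deg(5)=2, deg(6)=1, deg(7)=2)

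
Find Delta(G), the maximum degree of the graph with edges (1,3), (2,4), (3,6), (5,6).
2 (attained at vertices 3, 6)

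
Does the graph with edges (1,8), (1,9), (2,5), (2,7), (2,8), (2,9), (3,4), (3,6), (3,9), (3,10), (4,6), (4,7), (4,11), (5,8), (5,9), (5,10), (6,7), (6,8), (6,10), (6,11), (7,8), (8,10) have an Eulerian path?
Yes — and in fact it has an Eulerian circuit (the graph is connected and all 11 vertices have even degree)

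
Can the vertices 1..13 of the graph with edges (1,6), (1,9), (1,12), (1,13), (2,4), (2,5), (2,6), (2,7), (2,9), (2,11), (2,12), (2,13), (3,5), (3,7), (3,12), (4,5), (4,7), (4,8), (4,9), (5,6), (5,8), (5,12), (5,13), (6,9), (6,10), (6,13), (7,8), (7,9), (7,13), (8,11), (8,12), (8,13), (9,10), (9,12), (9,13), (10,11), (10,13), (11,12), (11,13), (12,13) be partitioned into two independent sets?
No (odd cycle of length 3: 9 -> 1 -> 12 -> 9)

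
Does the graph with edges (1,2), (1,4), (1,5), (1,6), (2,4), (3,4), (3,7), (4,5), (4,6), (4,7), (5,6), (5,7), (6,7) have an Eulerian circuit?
Yes (the graph is connected and all 7 vertices have even degree)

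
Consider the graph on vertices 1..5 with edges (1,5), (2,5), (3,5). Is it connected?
No, it has 2 components: {1, 2, 3, 5}, {4}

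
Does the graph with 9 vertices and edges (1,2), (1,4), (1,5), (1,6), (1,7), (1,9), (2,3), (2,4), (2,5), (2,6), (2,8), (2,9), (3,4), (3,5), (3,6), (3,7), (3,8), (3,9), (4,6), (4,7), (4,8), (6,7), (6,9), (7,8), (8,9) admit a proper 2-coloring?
No (odd cycle of length 3: 4 -> 1 -> 7 -> 4)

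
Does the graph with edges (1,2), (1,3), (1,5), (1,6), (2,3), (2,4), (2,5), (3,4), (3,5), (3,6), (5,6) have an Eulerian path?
Yes (the graph is connected and exactly 2 vertices have odd degree: {3, 6}; any Eulerian path must start and end at those)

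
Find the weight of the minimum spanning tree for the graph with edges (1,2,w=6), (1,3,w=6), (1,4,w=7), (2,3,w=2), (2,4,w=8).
15 (MST edges: (1,2,w=6), (1,4,w=7), (2,3,w=2); sum of weights 6 + 7 + 2 = 15)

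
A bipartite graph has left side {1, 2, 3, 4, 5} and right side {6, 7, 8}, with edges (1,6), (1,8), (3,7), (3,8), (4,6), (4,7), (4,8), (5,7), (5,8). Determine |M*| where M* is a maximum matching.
3 (matching: (1,8), (3,7), (4,6); upper bound min(|L|,|R|) = min(5,3) = 3)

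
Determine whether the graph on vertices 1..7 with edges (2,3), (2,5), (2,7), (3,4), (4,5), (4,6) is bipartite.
Yes. Partition: {1, 2, 4}, {3, 5, 6, 7}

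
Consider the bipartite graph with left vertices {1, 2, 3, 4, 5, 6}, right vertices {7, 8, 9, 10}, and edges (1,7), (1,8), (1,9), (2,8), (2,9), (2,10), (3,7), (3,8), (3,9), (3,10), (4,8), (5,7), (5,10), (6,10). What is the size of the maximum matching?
4 (matching: (1,9), (2,10), (3,8), (5,7); upper bound min(|L|,|R|) = min(6,4) = 4)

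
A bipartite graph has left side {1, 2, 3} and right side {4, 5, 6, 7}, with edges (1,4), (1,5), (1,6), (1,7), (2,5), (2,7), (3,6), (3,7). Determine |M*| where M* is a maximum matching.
3 (matching: (1,7), (2,5), (3,6); upper bound min(|L|,|R|) = min(3,4) = 3)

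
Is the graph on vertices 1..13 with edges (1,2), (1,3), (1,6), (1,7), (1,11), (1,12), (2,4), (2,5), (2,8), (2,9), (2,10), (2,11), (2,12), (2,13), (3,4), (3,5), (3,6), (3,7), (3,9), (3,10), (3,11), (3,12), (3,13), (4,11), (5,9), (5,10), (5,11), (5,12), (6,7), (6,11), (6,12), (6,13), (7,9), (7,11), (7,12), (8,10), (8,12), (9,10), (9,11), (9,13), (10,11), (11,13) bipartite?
No (odd cycle of length 3: 3 -> 1 -> 12 -> 3)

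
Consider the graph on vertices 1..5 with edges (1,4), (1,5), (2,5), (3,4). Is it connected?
Yes (BFS from 1 visits [1, 4, 5, 3, 2] — all 5 vertices reached)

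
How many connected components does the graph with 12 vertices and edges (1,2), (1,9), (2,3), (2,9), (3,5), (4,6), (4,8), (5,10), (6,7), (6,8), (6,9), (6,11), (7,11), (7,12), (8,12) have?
1 (components: {1, 2, 3, 4, 5, 6, 7, 8, 9, 10, 11, 12})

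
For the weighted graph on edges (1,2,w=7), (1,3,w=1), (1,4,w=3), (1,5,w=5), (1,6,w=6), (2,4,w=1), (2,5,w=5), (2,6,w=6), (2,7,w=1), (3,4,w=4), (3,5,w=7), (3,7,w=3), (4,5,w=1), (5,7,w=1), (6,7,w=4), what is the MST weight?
11 (MST edges: (1,3,w=1), (1,4,w=3), (2,4,w=1), (2,7,w=1), (4,5,w=1), (6,7,w=4); sum of weights 1 + 3 + 1 + 1 + 1 + 4 = 11)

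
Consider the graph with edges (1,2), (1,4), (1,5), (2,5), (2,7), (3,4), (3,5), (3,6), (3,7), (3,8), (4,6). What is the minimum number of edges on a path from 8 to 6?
2 (path: 8 -> 3 -> 6, 2 edges)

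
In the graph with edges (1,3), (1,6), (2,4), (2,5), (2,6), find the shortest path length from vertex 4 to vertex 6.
2 (path: 4 -> 2 -> 6, 2 edges)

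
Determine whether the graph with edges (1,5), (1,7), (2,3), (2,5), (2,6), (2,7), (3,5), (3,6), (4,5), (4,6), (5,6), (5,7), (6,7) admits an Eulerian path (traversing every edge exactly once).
Yes (the graph is connected and exactly 2 vertices have odd degree: {3, 6}; any Eulerian path must start and end at those)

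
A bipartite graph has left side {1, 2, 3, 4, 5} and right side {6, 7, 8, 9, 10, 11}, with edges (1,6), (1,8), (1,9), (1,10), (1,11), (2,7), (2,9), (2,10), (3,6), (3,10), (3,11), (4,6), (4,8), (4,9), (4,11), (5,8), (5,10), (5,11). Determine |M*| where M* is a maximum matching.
5 (matching: (1,11), (2,7), (3,10), (4,9), (5,8); upper bound min(|L|,|R|) = min(5,6) = 5)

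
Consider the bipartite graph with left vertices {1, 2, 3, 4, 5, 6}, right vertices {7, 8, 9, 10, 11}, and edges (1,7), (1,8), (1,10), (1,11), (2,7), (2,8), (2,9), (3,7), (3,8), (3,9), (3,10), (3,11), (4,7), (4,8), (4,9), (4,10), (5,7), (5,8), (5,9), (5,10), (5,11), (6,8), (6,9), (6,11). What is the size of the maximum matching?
5 (matching: (1,11), (2,9), (3,10), (4,8), (5,7); upper bound min(|L|,|R|) = min(6,5) = 5)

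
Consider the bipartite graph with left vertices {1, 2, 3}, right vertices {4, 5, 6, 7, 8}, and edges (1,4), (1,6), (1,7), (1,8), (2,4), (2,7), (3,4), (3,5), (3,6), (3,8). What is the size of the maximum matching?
3 (matching: (1,8), (2,7), (3,6); upper bound min(|L|,|R|) = min(3,5) = 3)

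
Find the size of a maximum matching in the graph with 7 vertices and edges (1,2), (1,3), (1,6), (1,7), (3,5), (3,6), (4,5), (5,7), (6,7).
3 (matching: (1,3), (4,5), (6,7); upper bound floor(n/2) = floor(7/2) = 3)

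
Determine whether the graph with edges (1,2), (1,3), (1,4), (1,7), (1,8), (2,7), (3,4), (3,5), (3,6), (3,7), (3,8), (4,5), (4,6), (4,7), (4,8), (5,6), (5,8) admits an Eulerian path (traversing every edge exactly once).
Yes (the graph is connected and exactly 2 vertices have odd degree: {1, 6}; any Eulerian path must start and end at those)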